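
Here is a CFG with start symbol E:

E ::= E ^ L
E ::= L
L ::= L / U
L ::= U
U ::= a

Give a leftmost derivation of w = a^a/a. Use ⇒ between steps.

E ⇒ E^L ⇒ L^L ⇒ U^L ⇒ a^L ⇒ a^L/U ⇒ a^U/U ⇒ a^a/U ⇒ a^a/a

E ⇒ E^L   [E ::= E ^ L]
E^L ⇒ L^L   [E ::= L]
L^L ⇒ U^L   [L ::= U]
U^L ⇒ a^L   [U ::= a]
a^L ⇒ a^L/U   [L ::= L / U]
a^L/U ⇒ a^U/U   [L ::= U]
a^U/U ⇒ a^a/U   [U ::= a]
a^a/U ⇒ a^a/a   [U ::= a]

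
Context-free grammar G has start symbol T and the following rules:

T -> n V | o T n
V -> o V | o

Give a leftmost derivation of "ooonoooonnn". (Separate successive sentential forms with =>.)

T => oTn   [T -> o T n]
oTn => ooTnn   [T -> o T n]
ooTnn => oooTnnn   [T -> o T n]
oooTnnn => ooonVnnn   [T -> n V]
ooonVnnn => ooonoVnnn   [V -> o V]
ooonoVnnn => ooonooVnnn   [V -> o V]
ooonooVnnn => ooonoooVnnn   [V -> o V]
ooonoooVnnn => ooonoooonnn   [V -> o]

T=>oTn=>ooTnn=>oooTnnn=>ooonVnnn=>ooonoVnnn=>ooonooVnnn=>ooonoooVnnn=>ooonoooonnn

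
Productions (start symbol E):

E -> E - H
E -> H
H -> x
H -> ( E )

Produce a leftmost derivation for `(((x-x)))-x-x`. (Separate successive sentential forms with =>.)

E => E-H   [E -> E - H]
E-H => E-H-H   [E -> E - H]
E-H-H => H-H-H   [E -> H]
H-H-H => (E)-H-H   [H -> ( E )]
(E)-H-H => (H)-H-H   [E -> H]
(H)-H-H => ((E))-H-H   [H -> ( E )]
((E))-H-H => ((H))-H-H   [E -> H]
((H))-H-H => (((E)))-H-H   [H -> ( E )]
(((E)))-H-H => (((E-H)))-H-H   [E -> E - H]
(((E-H)))-H-H => (((H-H)))-H-H   [E -> H]
(((H-H)))-H-H => (((x-H)))-H-H   [H -> x]
(((x-H)))-H-H => (((x-x)))-H-H   [H -> x]
(((x-x)))-H-H => (((x-x)))-x-H   [H -> x]
(((x-x)))-x-H => (((x-x)))-x-x   [H -> x]

E=>E-H=>E-H-H=>H-H-H=>(E)-H-H=>(H)-H-H=>((E))-H-H=>((H))-H-H=>(((E)))-H-H=>(((E-H)))-H-H=>(((H-H)))-H-H=>(((x-H)))-H-H=>(((x-x)))-H-H=>(((x-x)))-x-H=>(((x-x)))-x-x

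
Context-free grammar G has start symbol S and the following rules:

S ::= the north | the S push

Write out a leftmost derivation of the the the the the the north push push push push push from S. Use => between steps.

S => the S push => the the S push push => the the the S push push push => the the the the S push push push push => the the the the the S push push push push push => the the the the the the north push push push push push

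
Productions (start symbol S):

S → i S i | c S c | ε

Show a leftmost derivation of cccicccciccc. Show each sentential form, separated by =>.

S => cSc => ccScc => cccSccc => ccciSiccc => cccicSciccc => ccciccScciccc => cccicccciccc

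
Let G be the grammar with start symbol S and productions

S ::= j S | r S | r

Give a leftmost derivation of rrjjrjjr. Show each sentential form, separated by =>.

S => rS => rrS => rrjS => rrjjS => rrjjrS => rrjjrjS => rrjjrjjS => rrjjrjjr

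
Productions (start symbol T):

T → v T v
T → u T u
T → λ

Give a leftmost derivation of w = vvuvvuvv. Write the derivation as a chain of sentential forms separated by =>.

T=>vTv=>vvTvv=>vvuTuvv=>vvuvTvuvv=>vvuvvuvv

T => vTv   [T → v T v]
vTv => vvTvv   [T → v T v]
vvTvv => vvuTuvv   [T → u T u]
vvuTuvv => vvuvTvuvv   [T → v T v]
vvuvTvuvv => vvuvvuvv   [T → λ]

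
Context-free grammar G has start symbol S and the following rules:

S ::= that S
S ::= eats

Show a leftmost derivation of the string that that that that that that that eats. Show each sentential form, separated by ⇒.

S ⇒ that S   [S ::= that S]
that S ⇒ that that S   [S ::= that S]
that that S ⇒ that that that S   [S ::= that S]
that that that S ⇒ that that that that S   [S ::= that S]
that that that that S ⇒ that that that that that S   [S ::= that S]
that that that that that S ⇒ that that that that that that S   [S ::= that S]
that that that that that that S ⇒ that that that that that that that S   [S ::= that S]
that that that that that that that S ⇒ that that that that that that that eats   [S ::= eats]

S ⇒ that S ⇒ that that S ⇒ that that that S ⇒ that that that that S ⇒ that that that that that S ⇒ that that that that that that S ⇒ that that that that that that that S ⇒ that that that that that that that eats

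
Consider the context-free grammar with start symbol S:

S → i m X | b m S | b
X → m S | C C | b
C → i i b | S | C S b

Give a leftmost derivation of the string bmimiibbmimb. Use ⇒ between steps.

S ⇒ bmS   [S → b m S]
bmS ⇒ bmimX   [S → i m X]
bmimX ⇒ bmimCC   [X → C C]
bmimCC ⇒ bmimiibC   [C → i i b]
bmimiibC ⇒ bmimiibS   [C → S]
bmimiibS ⇒ bmimiibbmS   [S → b m S]
bmimiibbmS ⇒ bmimiibbmimX   [S → i m X]
bmimiibbmimX ⇒ bmimiibbmimb   [X → b]

S⇒bmS⇒bmimX⇒bmimCC⇒bmimiibC⇒bmimiibS⇒bmimiibbmS⇒bmimiibbmimX⇒bmimiibbmimb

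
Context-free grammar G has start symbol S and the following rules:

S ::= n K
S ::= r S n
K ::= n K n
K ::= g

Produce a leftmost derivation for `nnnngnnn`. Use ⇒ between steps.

S ⇒ nK   [S ::= n K]
nK ⇒ nnKn   [K ::= n K n]
nnKn ⇒ nnnKnn   [K ::= n K n]
nnnKnn ⇒ nnnnKnnn   [K ::= n K n]
nnnnKnnn ⇒ nnnngnnn   [K ::= g]

S ⇒ nK ⇒ nnKn ⇒ nnnKnn ⇒ nnnnKnnn ⇒ nnnngnnn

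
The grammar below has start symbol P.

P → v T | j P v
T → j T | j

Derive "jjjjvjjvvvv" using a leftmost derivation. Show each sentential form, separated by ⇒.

P⇒jPv⇒jjPvv⇒jjjPvvv⇒jjjjPvvvv⇒jjjjvTvvvv⇒jjjjvjTvvvv⇒jjjjvjjvvvv

P ⇒ jPv   [P → j P v]
jPv ⇒ jjPvv   [P → j P v]
jjPvv ⇒ jjjPvvv   [P → j P v]
jjjPvvv ⇒ jjjjPvvvv   [P → j P v]
jjjjPvvvv ⇒ jjjjvTvvvv   [P → v T]
jjjjvTvvvv ⇒ jjjjvjTvvvv   [T → j T]
jjjjvjTvvvv ⇒ jjjjvjjvvvv   [T → j]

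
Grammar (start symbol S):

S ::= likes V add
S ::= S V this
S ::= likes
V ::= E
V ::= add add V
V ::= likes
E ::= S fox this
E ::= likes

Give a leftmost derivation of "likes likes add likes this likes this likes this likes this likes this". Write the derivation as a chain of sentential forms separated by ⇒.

S ⇒ S V this ⇒ S V this V this ⇒ S V this V this V this ⇒ S V this V this V this V this ⇒ S V this V this V this V this V this ⇒ likes V add V this V this V this V this V this ⇒ likes likes add V this V this V this V this V this ⇒ likes likes add likes this V this V this V this V this ⇒ likes likes add likes this likes this V this V this V this ⇒ likes likes add likes this likes this likes this V this V this ⇒ likes likes add likes this likes this likes this likes this V this ⇒ likes likes add likes this likes this likes this likes this likes this

S ⇒ S V this   [S ::= S V this]
S V this ⇒ S V this V this   [S ::= S V this]
S V this V this ⇒ S V this V this V this   [S ::= S V this]
S V this V this V this ⇒ S V this V this V this V this   [S ::= S V this]
S V this V this V this V this ⇒ S V this V this V this V this V this   [S ::= S V this]
S V this V this V this V this V this ⇒ likes V add V this V this V this V this V this   [S ::= likes V add]
likes V add V this V this V this V this V this ⇒ likes likes add V this V this V this V this V this   [V ::= likes]
likes likes add V this V this V this V this V this ⇒ likes likes add likes this V this V this V this V this   [V ::= likes]
likes likes add likes this V this V this V this V this ⇒ likes likes add likes this likes this V this V this V this   [V ::= likes]
likes likes add likes this likes this V this V this V this ⇒ likes likes add likes this likes this likes this V this V this   [V ::= likes]
likes likes add likes this likes this likes this V this V this ⇒ likes likes add likes this likes this likes this likes this V this   [V ::= likes]
likes likes add likes this likes this likes this likes this V this ⇒ likes likes add likes this likes this likes this likes this likes this   [V ::= likes]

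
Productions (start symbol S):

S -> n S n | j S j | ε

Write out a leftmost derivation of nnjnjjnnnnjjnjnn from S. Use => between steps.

S => nSn => nnSnn => nnjSjnn => nnjnSnjnn => nnjnjSjnjnn => nnjnjjSjjnjnn => nnjnjjnSnjjnjnn => nnjnjjnnSnnjjnjnn => nnjnjjnnnnjjnjnn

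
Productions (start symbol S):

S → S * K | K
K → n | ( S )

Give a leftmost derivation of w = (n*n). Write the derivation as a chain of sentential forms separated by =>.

S => K => (S) => (S*K) => (K*K) => (n*K) => (n*n)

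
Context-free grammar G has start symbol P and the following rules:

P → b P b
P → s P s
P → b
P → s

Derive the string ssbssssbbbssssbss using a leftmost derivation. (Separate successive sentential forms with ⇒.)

P⇒sPs⇒ssPss⇒ssbPbss⇒ssbsPsbss⇒ssbssPssbss⇒ssbsssPsssbss⇒ssbssssPssssbss⇒ssbssssbPbssssbss⇒ssbssssbbbssssbss

P ⇒ sPs   [P → s P s]
sPs ⇒ ssPss   [P → s P s]
ssPss ⇒ ssbPbss   [P → b P b]
ssbPbss ⇒ ssbsPsbss   [P → s P s]
ssbsPsbss ⇒ ssbssPssbss   [P → s P s]
ssbssPssbss ⇒ ssbsssPsssbss   [P → s P s]
ssbsssPsssbss ⇒ ssbssssPssssbss   [P → s P s]
ssbssssPssssbss ⇒ ssbssssbPbssssbss   [P → b P b]
ssbssssbPbssssbss ⇒ ssbssssbbbssssbss   [P → b]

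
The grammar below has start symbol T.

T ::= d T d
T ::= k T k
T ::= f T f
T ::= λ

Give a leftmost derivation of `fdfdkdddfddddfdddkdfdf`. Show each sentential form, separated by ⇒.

T ⇒ fTf ⇒ fdTdf ⇒ fdfTfdf ⇒ fdfdTdfdf ⇒ fdfdkTkdfdf ⇒ fdfdkdTdkdfdf ⇒ fdfdkddTddkdfdf ⇒ fdfdkdddTdddkdfdf ⇒ fdfdkdddfTfdddkdfdf ⇒ fdfdkdddfdTdfdddkdfdf ⇒ fdfdkdddfddTddfdddkdfdf ⇒ fdfdkdddfddddfdddkdfdf

T ⇒ fTf   [T ::= f T f]
fTf ⇒ fdTdf   [T ::= d T d]
fdTdf ⇒ fdfTfdf   [T ::= f T f]
fdfTfdf ⇒ fdfdTdfdf   [T ::= d T d]
fdfdTdfdf ⇒ fdfdkTkdfdf   [T ::= k T k]
fdfdkTkdfdf ⇒ fdfdkdTdkdfdf   [T ::= d T d]
fdfdkdTdkdfdf ⇒ fdfdkddTddkdfdf   [T ::= d T d]
fdfdkddTddkdfdf ⇒ fdfdkdddTdddkdfdf   [T ::= d T d]
fdfdkdddTdddkdfdf ⇒ fdfdkdddfTfdddkdfdf   [T ::= f T f]
fdfdkdddfTfdddkdfdf ⇒ fdfdkdddfdTdfdddkdfdf   [T ::= d T d]
fdfdkdddfdTdfdddkdfdf ⇒ fdfdkdddfddTddfdddkdfdf   [T ::= d T d]
fdfdkdddfddTddfdddkdfdf ⇒ fdfdkdddfddddfdddkdfdf   [T ::= λ]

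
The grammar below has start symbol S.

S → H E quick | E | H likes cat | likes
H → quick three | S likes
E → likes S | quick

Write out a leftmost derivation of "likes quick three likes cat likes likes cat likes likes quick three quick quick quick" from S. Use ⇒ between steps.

S ⇒ H E quick ⇒ S likes E quick ⇒ E likes E quick ⇒ likes S likes E quick ⇒ likes H likes cat likes E quick ⇒ likes S likes likes cat likes E quick ⇒ likes H likes cat likes likes cat likes E quick ⇒ likes quick three likes cat likes likes cat likes E quick ⇒ likes quick three likes cat likes likes cat likes likes S quick ⇒ likes quick three likes cat likes likes cat likes likes H E quick quick ⇒ likes quick three likes cat likes likes cat likes likes quick three E quick quick ⇒ likes quick three likes cat likes likes cat likes likes quick three quick quick quick

S ⇒ H E quick   [S → H E quick]
H E quick ⇒ S likes E quick   [H → S likes]
S likes E quick ⇒ E likes E quick   [S → E]
E likes E quick ⇒ likes S likes E quick   [E → likes S]
likes S likes E quick ⇒ likes H likes cat likes E quick   [S → H likes cat]
likes H likes cat likes E quick ⇒ likes S likes likes cat likes E quick   [H → S likes]
likes S likes likes cat likes E quick ⇒ likes H likes cat likes likes cat likes E quick   [S → H likes cat]
likes H likes cat likes likes cat likes E quick ⇒ likes quick three likes cat likes likes cat likes E quick   [H → quick three]
likes quick three likes cat likes likes cat likes E quick ⇒ likes quick three likes cat likes likes cat likes likes S quick   [E → likes S]
likes quick three likes cat likes likes cat likes likes S quick ⇒ likes quick three likes cat likes likes cat likes likes H E quick quick   [S → H E quick]
likes quick three likes cat likes likes cat likes likes H E quick quick ⇒ likes quick three likes cat likes likes cat likes likes quick three E quick quick   [H → quick three]
likes quick three likes cat likes likes cat likes likes quick three E quick quick ⇒ likes quick three likes cat likes likes cat likes likes quick three quick quick quick   [E → quick]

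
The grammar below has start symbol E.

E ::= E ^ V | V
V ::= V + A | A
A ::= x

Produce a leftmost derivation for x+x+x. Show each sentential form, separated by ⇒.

E⇒V⇒V+A⇒V+A+A⇒A+A+A⇒x+A+A⇒x+x+A⇒x+x+x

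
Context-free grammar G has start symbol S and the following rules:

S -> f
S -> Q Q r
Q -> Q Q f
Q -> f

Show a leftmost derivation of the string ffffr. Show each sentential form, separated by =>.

S => QQr   [S -> Q Q r]
QQr => QQfQr   [Q -> Q Q f]
QQfQr => fQfQr   [Q -> f]
fQfQr => fffQr   [Q -> f]
fffQr => ffffr   [Q -> f]

S => QQr => QQfQr => fQfQr => fffQr => ffffr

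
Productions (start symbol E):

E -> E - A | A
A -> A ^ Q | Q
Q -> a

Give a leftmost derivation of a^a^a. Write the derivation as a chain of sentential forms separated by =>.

E => A => A^Q => A^Q^Q => Q^Q^Q => a^Q^Q => a^a^Q => a^a^a

E => A   [E -> A]
A => A^Q   [A -> A ^ Q]
A^Q => A^Q^Q   [A -> A ^ Q]
A^Q^Q => Q^Q^Q   [A -> Q]
Q^Q^Q => a^Q^Q   [Q -> a]
a^Q^Q => a^a^Q   [Q -> a]
a^a^Q => a^a^a   [Q -> a]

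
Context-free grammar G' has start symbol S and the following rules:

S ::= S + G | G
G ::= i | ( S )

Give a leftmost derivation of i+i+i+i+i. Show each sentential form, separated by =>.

S => S+G => S+G+G => S+G+G+G => S+G+G+G+G => G+G+G+G+G => i+G+G+G+G => i+i+G+G+G => i+i+i+G+G => i+i+i+i+G => i+i+i+i+i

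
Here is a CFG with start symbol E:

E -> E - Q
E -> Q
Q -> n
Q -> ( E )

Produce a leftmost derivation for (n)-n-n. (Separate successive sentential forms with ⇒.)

E ⇒ E-Q   [E -> E - Q]
E-Q ⇒ E-Q-Q   [E -> E - Q]
E-Q-Q ⇒ Q-Q-Q   [E -> Q]
Q-Q-Q ⇒ (E)-Q-Q   [Q -> ( E )]
(E)-Q-Q ⇒ (Q)-Q-Q   [E -> Q]
(Q)-Q-Q ⇒ (n)-Q-Q   [Q -> n]
(n)-Q-Q ⇒ (n)-n-Q   [Q -> n]
(n)-n-Q ⇒ (n)-n-n   [Q -> n]

E ⇒ E-Q ⇒ E-Q-Q ⇒ Q-Q-Q ⇒ (E)-Q-Q ⇒ (Q)-Q-Q ⇒ (n)-Q-Q ⇒ (n)-n-Q ⇒ (n)-n-n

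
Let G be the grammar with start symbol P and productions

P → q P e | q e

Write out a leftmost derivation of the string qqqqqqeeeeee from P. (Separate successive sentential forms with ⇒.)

P⇒qPe⇒qqPee⇒qqqPeee⇒qqqqPeeee⇒qqqqqPeeeee⇒qqqqqqeeeeee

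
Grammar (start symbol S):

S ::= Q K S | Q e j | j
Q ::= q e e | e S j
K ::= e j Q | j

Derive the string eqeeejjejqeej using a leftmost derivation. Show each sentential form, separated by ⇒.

S ⇒ QKS   [S ::= Q K S]
QKS ⇒ eSjKS   [Q ::= e S j]
eSjKS ⇒ eQejjKS   [S ::= Q e j]
eQejjKS ⇒ eqeeejjKS   [Q ::= q e e]
eqeeejjKS ⇒ eqeeejjejQS   [K ::= e j Q]
eqeeejjejQS ⇒ eqeeejjejqeeS   [Q ::= q e e]
eqeeejjejqeeS ⇒ eqeeejjejqeej   [S ::= j]

S⇒QKS⇒eSjKS⇒eQejjKS⇒eqeeejjKS⇒eqeeejjejQS⇒eqeeejjejqeeS⇒eqeeejjejqeej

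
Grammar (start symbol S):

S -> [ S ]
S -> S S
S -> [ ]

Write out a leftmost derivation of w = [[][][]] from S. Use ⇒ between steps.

S ⇒ [S]   [S -> [ S ]]
[S] ⇒ [SS]   [S -> S S]
[SS] ⇒ [SSS]   [S -> S S]
[SSS] ⇒ [[]SS]   [S -> [ ]]
[[]SS] ⇒ [[][]S]   [S -> [ ]]
[[][]S] ⇒ [[][][]]   [S -> [ ]]

S⇒[S]⇒[SS]⇒[SSS]⇒[[]SS]⇒[[][]S]⇒[[][][]]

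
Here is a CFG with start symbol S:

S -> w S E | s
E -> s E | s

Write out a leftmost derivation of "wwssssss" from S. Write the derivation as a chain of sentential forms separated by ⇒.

S ⇒ wSE ⇒ wwSEE ⇒ wwsEE ⇒ wwssEE ⇒ wwsssEE ⇒ wwssssE ⇒ wwsssssE ⇒ wwssssss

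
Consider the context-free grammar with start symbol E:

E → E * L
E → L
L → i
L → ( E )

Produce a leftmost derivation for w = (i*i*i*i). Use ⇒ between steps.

E ⇒ L ⇒ (E) ⇒ (E*L) ⇒ (E*L*L) ⇒ (E*L*L*L) ⇒ (L*L*L*L) ⇒ (i*L*L*L) ⇒ (i*i*L*L) ⇒ (i*i*i*L) ⇒ (i*i*i*i)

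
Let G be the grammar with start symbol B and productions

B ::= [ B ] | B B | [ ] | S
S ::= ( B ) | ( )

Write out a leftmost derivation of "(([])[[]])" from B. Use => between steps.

B => S => (B) => (BB) => (SB) => ((B)B) => (([])B) => (([])[B]) => (([])[[]])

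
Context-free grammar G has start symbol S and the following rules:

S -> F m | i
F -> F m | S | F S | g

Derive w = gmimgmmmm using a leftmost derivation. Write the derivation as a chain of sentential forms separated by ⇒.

S⇒Fm⇒FSm⇒FmSm⇒FSmSm⇒FmSmSm⇒gmSmSm⇒gmimSm⇒gmimFmm⇒gmimSmm⇒gmimFmmm⇒gmimFmmmm⇒gmimgmmmm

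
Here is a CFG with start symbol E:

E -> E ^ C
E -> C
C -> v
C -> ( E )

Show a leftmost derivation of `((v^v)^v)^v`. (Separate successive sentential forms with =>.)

E => E^C => C^C => (E)^C => (E^C)^C => (C^C)^C => ((E)^C)^C => ((E^C)^C)^C => ((C^C)^C)^C => ((v^C)^C)^C => ((v^v)^C)^C => ((v^v)^v)^C => ((v^v)^v)^v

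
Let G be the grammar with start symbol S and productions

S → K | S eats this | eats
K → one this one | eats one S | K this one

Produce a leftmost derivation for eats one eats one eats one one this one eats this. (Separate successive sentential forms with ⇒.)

S ⇒ K   [S → K]
K ⇒ eats one S   [K → eats one S]
eats one S ⇒ eats one K   [S → K]
eats one K ⇒ eats one eats one S   [K → eats one S]
eats one eats one S ⇒ eats one eats one K   [S → K]
eats one eats one K ⇒ eats one eats one eats one S   [K → eats one S]
eats one eats one eats one S ⇒ eats one eats one eats one S eats this   [S → S eats this]
eats one eats one eats one S eats this ⇒ eats one eats one eats one K eats this   [S → K]
eats one eats one eats one K eats this ⇒ eats one eats one eats one one this one eats this   [K → one this one]

S ⇒ K ⇒ eats one S ⇒ eats one K ⇒ eats one eats one S ⇒ eats one eats one K ⇒ eats one eats one eats one S ⇒ eats one eats one eats one S eats this ⇒ eats one eats one eats one K eats this ⇒ eats one eats one eats one one this one eats this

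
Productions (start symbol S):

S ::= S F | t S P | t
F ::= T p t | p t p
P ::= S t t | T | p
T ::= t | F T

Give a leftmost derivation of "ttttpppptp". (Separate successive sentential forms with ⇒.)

S ⇒ SF ⇒ tSPF ⇒ ttSPPF ⇒ tttSPPPF ⇒ ttttPPPF ⇒ ttttpPPF ⇒ ttttppPF ⇒ ttttpppF ⇒ ttttpppptp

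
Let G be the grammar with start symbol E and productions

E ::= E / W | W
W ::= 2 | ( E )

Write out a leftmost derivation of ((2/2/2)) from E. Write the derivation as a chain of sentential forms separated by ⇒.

E ⇒ W   [E ::= W]
W ⇒ (E)   [W ::= ( E )]
(E) ⇒ (W)   [E ::= W]
(W) ⇒ ((E))   [W ::= ( E )]
((E)) ⇒ ((E/W))   [E ::= E / W]
((E/W)) ⇒ ((E/W/W))   [E ::= E / W]
((E/W/W)) ⇒ ((W/W/W))   [E ::= W]
((W/W/W)) ⇒ ((2/W/W))   [W ::= 2]
((2/W/W)) ⇒ ((2/2/W))   [W ::= 2]
((2/2/W)) ⇒ ((2/2/2))   [W ::= 2]

E ⇒ W ⇒ (E) ⇒ (W) ⇒ ((E)) ⇒ ((E/W)) ⇒ ((E/W/W)) ⇒ ((W/W/W)) ⇒ ((2/W/W)) ⇒ ((2/2/W)) ⇒ ((2/2/2))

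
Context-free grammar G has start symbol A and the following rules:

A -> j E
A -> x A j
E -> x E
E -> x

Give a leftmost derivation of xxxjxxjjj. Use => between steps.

A => xAj   [A -> x A j]
xAj => xxAjj   [A -> x A j]
xxAjj => xxxAjjj   [A -> x A j]
xxxAjjj => xxxjEjjj   [A -> j E]
xxxjEjjj => xxxjxEjjj   [E -> x E]
xxxjxEjjj => xxxjxxjjj   [E -> x]

A => xAj => xxAjj => xxxAjjj => xxxjEjjj => xxxjxEjjj => xxxjxxjjj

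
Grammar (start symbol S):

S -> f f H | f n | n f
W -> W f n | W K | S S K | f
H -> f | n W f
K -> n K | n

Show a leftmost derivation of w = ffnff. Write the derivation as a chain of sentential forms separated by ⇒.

S ⇒ ffH ⇒ ffnWf ⇒ ffnff

S ⇒ ffH   [S -> f f H]
ffH ⇒ ffnWf   [H -> n W f]
ffnWf ⇒ ffnff   [W -> f]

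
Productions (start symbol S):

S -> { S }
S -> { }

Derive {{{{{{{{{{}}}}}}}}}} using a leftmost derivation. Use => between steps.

S => {S}   [S -> { S }]
{S} => {{S}}   [S -> { S }]
{{S}} => {{{S}}}   [S -> { S }]
{{{S}}} => {{{{S}}}}   [S -> { S }]
{{{{S}}}} => {{{{{S}}}}}   [S -> { S }]
{{{{{S}}}}} => {{{{{{S}}}}}}   [S -> { S }]
{{{{{{S}}}}}} => {{{{{{{S}}}}}}}   [S -> { S }]
{{{{{{{S}}}}}}} => {{{{{{{{S}}}}}}}}   [S -> { S }]
{{{{{{{{S}}}}}}}} => {{{{{{{{{S}}}}}}}}}   [S -> { S }]
{{{{{{{{{S}}}}}}}}} => {{{{{{{{{{}}}}}}}}}}   [S -> { }]

S=>{S}=>{{S}}=>{{{S}}}=>{{{{S}}}}=>{{{{{S}}}}}=>{{{{{{S}}}}}}=>{{{{{{{S}}}}}}}=>{{{{{{{{S}}}}}}}}=>{{{{{{{{{S}}}}}}}}}=>{{{{{{{{{{}}}}}}}}}}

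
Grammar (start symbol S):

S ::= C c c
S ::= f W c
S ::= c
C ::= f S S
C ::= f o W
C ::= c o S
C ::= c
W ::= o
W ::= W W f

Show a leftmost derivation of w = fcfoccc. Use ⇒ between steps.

S ⇒ Ccc ⇒ fSScc ⇒ fcScc ⇒ fcfWccc ⇒ fcfoccc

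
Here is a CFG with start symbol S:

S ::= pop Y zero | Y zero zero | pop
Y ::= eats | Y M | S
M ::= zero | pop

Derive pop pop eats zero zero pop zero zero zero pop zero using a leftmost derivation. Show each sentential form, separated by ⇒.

S ⇒ pop Y zero ⇒ pop Y M zero ⇒ pop Y M M zero ⇒ pop S M M zero ⇒ pop Y zero zero M M zero ⇒ pop Y M zero zero M M zero ⇒ pop Y M M zero zero M M zero ⇒ pop S M M zero zero M M zero ⇒ pop pop Y zero M M zero zero M M zero ⇒ pop pop eats zero M M zero zero M M zero ⇒ pop pop eats zero zero M zero zero M M zero ⇒ pop pop eats zero zero pop zero zero M M zero ⇒ pop pop eats zero zero pop zero zero zero M zero ⇒ pop pop eats zero zero pop zero zero zero pop zero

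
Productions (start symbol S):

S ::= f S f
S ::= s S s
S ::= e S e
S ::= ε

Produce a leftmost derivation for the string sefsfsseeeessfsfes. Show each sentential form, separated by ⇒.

S⇒sSs⇒seSes⇒sefSfes⇒sefsSsfes⇒sefsfSfsfes⇒sefsfsSsfsfes⇒sefsfssSssfsfes⇒sefsfsseSessfsfes⇒sefsfsseeSeessfsfes⇒sefsfsseeeessfsfes

S ⇒ sSs   [S ::= s S s]
sSs ⇒ seSes   [S ::= e S e]
seSes ⇒ sefSfes   [S ::= f S f]
sefSfes ⇒ sefsSsfes   [S ::= s S s]
sefsSsfes ⇒ sefsfSfsfes   [S ::= f S f]
sefsfSfsfes ⇒ sefsfsSsfsfes   [S ::= s S s]
sefsfsSsfsfes ⇒ sefsfssSssfsfes   [S ::= s S s]
sefsfssSssfsfes ⇒ sefsfsseSessfsfes   [S ::= e S e]
sefsfsseSessfsfes ⇒ sefsfsseeSeessfsfes   [S ::= e S e]
sefsfsseeSeessfsfes ⇒ sefsfsseeeessfsfes   [S ::= ε]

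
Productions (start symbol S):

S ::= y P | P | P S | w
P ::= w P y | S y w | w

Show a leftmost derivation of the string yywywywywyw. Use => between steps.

S => yP   [S ::= y P]
yP => ySyw   [P ::= S y w]
ySyw => yPyw   [S ::= P]
yPyw => ySywyw   [P ::= S y w]
ySywyw => yPSywyw   [S ::= P S]
yPSywyw => ySywSywyw   [P ::= S y w]
ySywSywyw => yyPywSywyw   [S ::= y P]
yyPywSywyw => yywywSywyw   [P ::= w]
yywywSywyw => yywywyPywyw   [S ::= y P]
yywywyPywyw => yywywywywyw   [P ::= w]

S => yP => ySyw => yPyw => ySywyw => yPSywyw => ySywSywyw => yyPywSywyw => yywywSywyw => yywywyPywyw => yywywywywyw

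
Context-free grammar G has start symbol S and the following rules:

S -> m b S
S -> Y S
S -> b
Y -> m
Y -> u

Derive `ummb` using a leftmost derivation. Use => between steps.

S => YS => uS => uYS => umS => umYS => ummS => ummb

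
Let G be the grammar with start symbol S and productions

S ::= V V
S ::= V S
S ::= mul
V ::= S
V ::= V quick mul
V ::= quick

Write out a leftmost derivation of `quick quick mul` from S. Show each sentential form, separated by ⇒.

S ⇒ V S   [S ::= V S]
V S ⇒ S S   [V ::= S]
S S ⇒ V V S   [S ::= V V]
V V S ⇒ quick V S   [V ::= quick]
quick V S ⇒ quick quick S   [V ::= quick]
quick quick S ⇒ quick quick mul   [S ::= mul]

S ⇒ V S ⇒ S S ⇒ V V S ⇒ quick V S ⇒ quick quick S ⇒ quick quick mul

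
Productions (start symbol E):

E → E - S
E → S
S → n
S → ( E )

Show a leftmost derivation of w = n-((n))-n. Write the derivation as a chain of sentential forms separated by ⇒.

E⇒E-S⇒E-S-S⇒S-S-S⇒n-S-S⇒n-(E)-S⇒n-(S)-S⇒n-((E))-S⇒n-((S))-S⇒n-((n))-S⇒n-((n))-n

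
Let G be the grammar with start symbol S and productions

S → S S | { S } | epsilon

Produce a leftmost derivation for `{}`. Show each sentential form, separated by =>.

S => SS => SSS => SSSS => SSSSS => {S}SSSS => {}SSSS => {}SSS => {}SS => {}S => {}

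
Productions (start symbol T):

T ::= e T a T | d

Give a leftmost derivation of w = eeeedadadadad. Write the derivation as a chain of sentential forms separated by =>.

T => eTaT   [T ::= e T a T]
eTaT => eeTaTaT   [T ::= e T a T]
eeTaTaT => eeeTaTaTaT   [T ::= e T a T]
eeeTaTaTaT => eeeeTaTaTaTaT   [T ::= e T a T]
eeeeTaTaTaTaT => eeeedaTaTaTaT   [T ::= d]
eeeedaTaTaTaT => eeeedadaTaTaT   [T ::= d]
eeeedadaTaTaT => eeeedadadaTaT   [T ::= d]
eeeedadadaTaT => eeeedadadadaT   [T ::= d]
eeeedadadadaT => eeeedadadadad   [T ::= d]

T => eTaT => eeTaTaT => eeeTaTaTaT => eeeeTaTaTaTaT => eeeedaTaTaTaT => eeeedadaTaTaT => eeeedadadaTaT => eeeedadadadaT => eeeedadadadad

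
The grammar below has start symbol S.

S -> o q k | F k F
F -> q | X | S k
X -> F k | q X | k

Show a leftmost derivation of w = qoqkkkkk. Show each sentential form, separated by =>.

S => FkF   [S -> F k F]
FkF => XkF   [F -> X]
XkF => qXkF   [X -> q X]
qXkF => qFkkF   [X -> F k]
qFkkF => qSkkkF   [F -> S k]
qSkkkF => qoqkkkkF   [S -> o q k]
qoqkkkkF => qoqkkkkX   [F -> X]
qoqkkkkX => qoqkkkkk   [X -> k]

S=>FkF=>XkF=>qXkF=>qFkkF=>qSkkkF=>qoqkkkkF=>qoqkkkkX=>qoqkkkkk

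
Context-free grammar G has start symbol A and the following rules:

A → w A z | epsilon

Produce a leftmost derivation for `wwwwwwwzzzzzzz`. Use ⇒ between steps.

A ⇒ wAz   [A → w A z]
wAz ⇒ wwAzz   [A → w A z]
wwAzz ⇒ wwwAzzz   [A → w A z]
wwwAzzz ⇒ wwwwAzzzz   [A → w A z]
wwwwAzzzz ⇒ wwwwwAzzzzz   [A → w A z]
wwwwwAzzzzz ⇒ wwwwwwAzzzzzz   [A → w A z]
wwwwwwAzzzzzz ⇒ wwwwwwwAzzzzzzz   [A → w A z]
wwwwwwwAzzzzzzz ⇒ wwwwwwwzzzzzzz   [A → epsilon]

A ⇒ wAz ⇒ wwAzz ⇒ wwwAzzz ⇒ wwwwAzzzz ⇒ wwwwwAzzzzz ⇒ wwwwwwAzzzzzz ⇒ wwwwwwwAzzzzzzz ⇒ wwwwwwwzzzzzzz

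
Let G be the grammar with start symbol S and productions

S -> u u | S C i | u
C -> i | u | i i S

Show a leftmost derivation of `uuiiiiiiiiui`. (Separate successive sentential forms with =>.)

S => SCi => SCiCi => SCiCiCi => SCiCiCiCi => uuCiCiCiCi => uuiiCiCiCi => uuiiiiCiCi => uuiiiiiiCi => uuiiiiiiiiSi => uuiiiiiiiiui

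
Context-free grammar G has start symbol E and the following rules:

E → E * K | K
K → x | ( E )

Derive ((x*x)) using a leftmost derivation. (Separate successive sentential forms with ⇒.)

E⇒K⇒(E)⇒(K)⇒((E))⇒((E*K))⇒((K*K))⇒((x*K))⇒((x*x))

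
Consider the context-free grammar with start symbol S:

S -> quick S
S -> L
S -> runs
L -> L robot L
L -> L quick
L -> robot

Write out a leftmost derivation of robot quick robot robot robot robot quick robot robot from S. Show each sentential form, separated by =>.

S => L   [S -> L]
L => L robot L   [L -> L robot L]
L robot L => L quick robot L   [L -> L quick]
L quick robot L => L robot L quick robot L   [L -> L robot L]
L robot L quick robot L => L robot L robot L quick robot L   [L -> L robot L]
L robot L robot L quick robot L => L quick robot L robot L quick robot L   [L -> L quick]
L quick robot L robot L quick robot L => robot quick robot L robot L quick robot L   [L -> robot]
robot quick robot L robot L quick robot L => robot quick robot robot robot L quick robot L   [L -> robot]
robot quick robot robot robot L quick robot L => robot quick robot robot robot robot quick robot L   [L -> robot]
robot quick robot robot robot robot quick robot L => robot quick robot robot robot robot quick robot robot   [L -> robot]

S => L => L robot L => L quick robot L => L robot L quick robot L => L robot L robot L quick robot L => L quick robot L robot L quick robot L => robot quick robot L robot L quick robot L => robot quick robot robot robot L quick robot L => robot quick robot robot robot robot quick robot L => robot quick robot robot robot robot quick robot robot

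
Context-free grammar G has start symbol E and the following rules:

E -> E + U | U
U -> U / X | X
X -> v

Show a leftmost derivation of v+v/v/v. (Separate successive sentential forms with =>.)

E=>E+U=>U+U=>X+U=>v+U=>v+U/X=>v+U/X/X=>v+X/X/X=>v+v/X/X=>v+v/v/X=>v+v/v/v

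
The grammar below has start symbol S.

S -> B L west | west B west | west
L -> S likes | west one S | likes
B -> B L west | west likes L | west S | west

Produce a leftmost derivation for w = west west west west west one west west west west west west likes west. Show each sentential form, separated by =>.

S => B L west => west S L west => west west B west L west => west west west S west L west => west west west B L west west L west => west west west west L west west L west => west west west west west one S west west L west => west west west west west one west B west west west L west => west west west west west one west west west west west L west => west west west west west one west west west west west S likes west => west west west west west one west west west west west west likes west

S => B L west   [S -> B L west]
B L west => west S L west   [B -> west S]
west S L west => west west B west L west   [S -> west B west]
west west B west L west => west west west S west L west   [B -> west S]
west west west S west L west => west west west B L west west L west   [S -> B L west]
west west west B L west west L west => west west west west L west west L west   [B -> west]
west west west west L west west L west => west west west west west one S west west L west   [L -> west one S]
west west west west west one S west west L west => west west west west west one west B west west west L west   [S -> west B west]
west west west west west one west B west west west L west => west west west west west one west west west west west L west   [B -> west]
west west west west west one west west west west west L west => west west west west west one west west west west west S likes west   [L -> S likes]
west west west west west one west west west west west S likes west => west west west west west one west west west west west west likes west   [S -> west]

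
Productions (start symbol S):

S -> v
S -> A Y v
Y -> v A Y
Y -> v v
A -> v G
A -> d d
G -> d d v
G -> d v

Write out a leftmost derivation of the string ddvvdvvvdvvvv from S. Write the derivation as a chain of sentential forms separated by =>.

S=>AYv=>ddYv=>ddvAYv=>ddvvGYv=>ddvvdvYv=>ddvvdvvAYv=>ddvvdvvvGYv=>ddvvdvvvdvYv=>ddvvdvvvdvvvv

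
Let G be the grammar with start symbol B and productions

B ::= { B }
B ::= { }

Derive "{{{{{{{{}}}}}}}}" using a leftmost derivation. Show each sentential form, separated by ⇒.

B ⇒ {B} ⇒ {{B}} ⇒ {{{B}}} ⇒ {{{{B}}}} ⇒ {{{{{B}}}}} ⇒ {{{{{{B}}}}}} ⇒ {{{{{{{B}}}}}}} ⇒ {{{{{{{{}}}}}}}}

B ⇒ {B}   [B ::= { B }]
{B} ⇒ {{B}}   [B ::= { B }]
{{B}} ⇒ {{{B}}}   [B ::= { B }]
{{{B}}} ⇒ {{{{B}}}}   [B ::= { B }]
{{{{B}}}} ⇒ {{{{{B}}}}}   [B ::= { B }]
{{{{{B}}}}} ⇒ {{{{{{B}}}}}}   [B ::= { B }]
{{{{{{B}}}}}} ⇒ {{{{{{{B}}}}}}}   [B ::= { B }]
{{{{{{{B}}}}}}} ⇒ {{{{{{{{}}}}}}}}   [B ::= { }]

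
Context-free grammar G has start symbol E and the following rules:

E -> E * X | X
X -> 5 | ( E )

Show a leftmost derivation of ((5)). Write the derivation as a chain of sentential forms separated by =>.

E => X => (E) => (X) => ((E)) => ((X)) => ((5))

E => X   [E -> X]
X => (E)   [X -> ( E )]
(E) => (X)   [E -> X]
(X) => ((E))   [X -> ( E )]
((E)) => ((X))   [E -> X]
((X)) => ((5))   [X -> 5]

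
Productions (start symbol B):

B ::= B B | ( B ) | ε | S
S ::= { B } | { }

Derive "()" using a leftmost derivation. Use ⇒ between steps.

B⇒BB⇒(B)B⇒()B⇒()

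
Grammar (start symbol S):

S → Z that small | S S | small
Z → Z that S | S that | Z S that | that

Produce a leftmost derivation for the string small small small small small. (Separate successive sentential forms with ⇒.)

S ⇒ S S ⇒ S S S ⇒ S S S S ⇒ S S S S S ⇒ small S S S S ⇒ small small S S S ⇒ small small small S S ⇒ small small small small S ⇒ small small small small small

S ⇒ S S   [S → S S]
S S ⇒ S S S   [S → S S]
S S S ⇒ S S S S   [S → S S]
S S S S ⇒ S S S S S   [S → S S]
S S S S S ⇒ small S S S S   [S → small]
small S S S S ⇒ small small S S S   [S → small]
small small S S S ⇒ small small small S S   [S → small]
small small small S S ⇒ small small small small S   [S → small]
small small small small S ⇒ small small small small small   [S → small]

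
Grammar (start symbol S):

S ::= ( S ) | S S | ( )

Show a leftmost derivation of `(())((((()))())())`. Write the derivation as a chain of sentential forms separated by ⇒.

S ⇒ SS   [S ::= S S]
SS ⇒ (S)S   [S ::= ( S )]
(S)S ⇒ (())S   [S ::= ( )]
(())S ⇒ (())(S)   [S ::= ( S )]
(())(S) ⇒ (())(SS)   [S ::= S S]
(())(SS) ⇒ (())((S)S)   [S ::= ( S )]
(())((S)S) ⇒ (())((SS)S)   [S ::= S S]
(())((SS)S) ⇒ (())(((S)S)S)   [S ::= ( S )]
(())(((S)S)S) ⇒ (())((((S))S)S)   [S ::= ( S )]
(())((((S))S)S) ⇒ (())((((()))S)S)   [S ::= ( )]
(())((((()))S)S) ⇒ (())((((()))())S)   [S ::= ( )]
(())((((()))())S) ⇒ (())((((()))())())   [S ::= ( )]

S ⇒ SS ⇒ (S)S ⇒ (())S ⇒ (())(S) ⇒ (())(SS) ⇒ (())((S)S) ⇒ (())((SS)S) ⇒ (())(((S)S)S) ⇒ (())((((S))S)S) ⇒ (())((((()))S)S) ⇒ (())((((()))())S) ⇒ (())((((()))())())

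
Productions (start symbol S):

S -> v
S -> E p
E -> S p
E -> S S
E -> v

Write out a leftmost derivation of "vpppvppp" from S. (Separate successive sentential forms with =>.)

S => Ep => Spp => Eppp => SSppp => EpSppp => SppSppp => EpppSppp => vpppSppp => vpppvppp

S => Ep   [S -> E p]
Ep => Spp   [E -> S p]
Spp => Eppp   [S -> E p]
Eppp => SSppp   [E -> S S]
SSppp => EpSppp   [S -> E p]
EpSppp => SppSppp   [E -> S p]
SppSppp => EpppSppp   [S -> E p]
EpppSppp => vpppSppp   [E -> v]
vpppSppp => vpppvppp   [S -> v]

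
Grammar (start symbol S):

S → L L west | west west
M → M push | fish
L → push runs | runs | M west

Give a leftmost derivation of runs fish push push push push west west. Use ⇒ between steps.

S ⇒ L L west   [S → L L west]
L L west ⇒ runs L west   [L → runs]
runs L west ⇒ runs M west west   [L → M west]
runs M west west ⇒ runs M push west west   [M → M push]
runs M push west west ⇒ runs M push push west west   [M → M push]
runs M push push west west ⇒ runs M push push push west west   [M → M push]
runs M push push push west west ⇒ runs M push push push push west west   [M → M push]
runs M push push push push west west ⇒ runs fish push push push push west west   [M → fish]

S ⇒ L L west ⇒ runs L west ⇒ runs M west west ⇒ runs M push west west ⇒ runs M push push west west ⇒ runs M push push push west west ⇒ runs M push push push push west west ⇒ runs fish push push push push west west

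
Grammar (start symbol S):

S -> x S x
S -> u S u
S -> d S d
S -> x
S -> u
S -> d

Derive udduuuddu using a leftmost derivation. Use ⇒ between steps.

S ⇒ uSu   [S -> u S u]
uSu ⇒ udSdu   [S -> d S d]
udSdu ⇒ uddSddu   [S -> d S d]
uddSddu ⇒ udduSuddu   [S -> u S u]
udduSuddu ⇒ udduuuddu   [S -> u]

S ⇒ uSu ⇒ udSdu ⇒ uddSddu ⇒ udduSuddu ⇒ udduuuddu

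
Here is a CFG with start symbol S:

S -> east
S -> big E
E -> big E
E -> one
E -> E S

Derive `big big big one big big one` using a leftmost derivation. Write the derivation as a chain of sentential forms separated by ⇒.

S ⇒ big E   [S -> big E]
big E ⇒ big big E   [E -> big E]
big big E ⇒ big big E S   [E -> E S]
big big E S ⇒ big big big E S   [E -> big E]
big big big E S ⇒ big big big one S   [E -> one]
big big big one S ⇒ big big big one big E   [S -> big E]
big big big one big E ⇒ big big big one big big E   [E -> big E]
big big big one big big E ⇒ big big big one big big one   [E -> one]

S ⇒ big E ⇒ big big E ⇒ big big E S ⇒ big big big E S ⇒ big big big one S ⇒ big big big one big E ⇒ big big big one big big E ⇒ big big big one big big one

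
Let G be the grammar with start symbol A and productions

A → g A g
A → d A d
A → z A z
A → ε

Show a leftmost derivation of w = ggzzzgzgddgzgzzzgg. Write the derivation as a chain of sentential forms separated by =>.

A => gAg => ggAgg => ggzAzgg => ggzzAzzgg => ggzzzAzzzgg => ggzzzgAgzzzgg => ggzzzgzAzgzzzgg => ggzzzgzgAgzgzzzgg => ggzzzgzgdAdgzgzzzgg => ggzzzgzgddgzgzzzgg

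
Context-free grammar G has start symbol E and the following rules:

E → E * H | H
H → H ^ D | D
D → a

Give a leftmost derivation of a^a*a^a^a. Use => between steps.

E=>E*H=>H*H=>H^D*H=>D^D*H=>a^D*H=>a^a*H=>a^a*H^D=>a^a*H^D^D=>a^a*D^D^D=>a^a*a^D^D=>a^a*a^a^D=>a^a*a^a^a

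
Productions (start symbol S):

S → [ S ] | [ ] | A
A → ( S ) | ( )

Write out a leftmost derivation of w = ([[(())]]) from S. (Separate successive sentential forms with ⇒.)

S ⇒ A ⇒ (S) ⇒ ([S]) ⇒ ([[S]]) ⇒ ([[A]]) ⇒ ([[(S)]]) ⇒ ([[(A)]]) ⇒ ([[(())]])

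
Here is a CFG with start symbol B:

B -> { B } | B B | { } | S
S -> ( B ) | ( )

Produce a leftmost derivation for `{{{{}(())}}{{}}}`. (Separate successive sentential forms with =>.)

B => {B} => {BB} => {{B}B} => {{{B}}B} => {{{BB}}B} => {{{{}B}}B} => {{{{}S}}B} => {{{{}(B)}}B} => {{{{}(S)}}B} => {{{{}(())}}B} => {{{{}(())}}{B}} => {{{{}(())}}{{}}}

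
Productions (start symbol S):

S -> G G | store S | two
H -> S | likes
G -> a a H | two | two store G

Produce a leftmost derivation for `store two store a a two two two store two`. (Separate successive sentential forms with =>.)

S => store S => store G G => store two store G G => store two store a a H G => store two store a a S G => store two store a a G G G => store two store a a two G G => store two store a a two two G => store two store a a two two two store G => store two store a a two two two store two

S => store S   [S -> store S]
store S => store G G   [S -> G G]
store G G => store two store G G   [G -> two store G]
store two store G G => store two store a a H G   [G -> a a H]
store two store a a H G => store two store a a S G   [H -> S]
store two store a a S G => store two store a a G G G   [S -> G G]
store two store a a G G G => store two store a a two G G   [G -> two]
store two store a a two G G => store two store a a two two G   [G -> two]
store two store a a two two G => store two store a a two two two store G   [G -> two store G]
store two store a a two two two store G => store two store a a two two two store two   [G -> two]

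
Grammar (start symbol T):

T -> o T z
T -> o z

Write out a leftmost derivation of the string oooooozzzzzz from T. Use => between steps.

T => oTz   [T -> o T z]
oTz => ooTzz   [T -> o T z]
ooTzz => oooTzzz   [T -> o T z]
oooTzzz => ooooTzzzz   [T -> o T z]
ooooTzzzz => oooooTzzzzz   [T -> o T z]
oooooTzzzzz => oooooozzzzzz   [T -> o z]

T => oTz => ooTzz => oooTzzz => ooooTzzzz => oooooTzzzzz => oooooozzzzzz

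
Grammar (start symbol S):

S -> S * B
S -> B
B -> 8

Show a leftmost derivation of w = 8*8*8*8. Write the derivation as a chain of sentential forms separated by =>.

S => S*B => S*B*B => S*B*B*B => B*B*B*B => 8*B*B*B => 8*8*B*B => 8*8*8*B => 8*8*8*8

S => S*B   [S -> S * B]
S*B => S*B*B   [S -> S * B]
S*B*B => S*B*B*B   [S -> S * B]
S*B*B*B => B*B*B*B   [S -> B]
B*B*B*B => 8*B*B*B   [B -> 8]
8*B*B*B => 8*8*B*B   [B -> 8]
8*8*B*B => 8*8*8*B   [B -> 8]
8*8*8*B => 8*8*8*8   [B -> 8]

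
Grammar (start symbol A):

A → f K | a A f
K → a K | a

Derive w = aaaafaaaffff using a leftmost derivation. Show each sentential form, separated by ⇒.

A ⇒ aAf ⇒ aaAff ⇒ aaaAfff ⇒ aaaaAffff ⇒ aaaafKffff ⇒ aaaafaKffff ⇒ aaaafaaKffff ⇒ aaaafaaaffff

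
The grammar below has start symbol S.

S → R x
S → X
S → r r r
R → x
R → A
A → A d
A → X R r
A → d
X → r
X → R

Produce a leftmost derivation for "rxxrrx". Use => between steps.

S=>Rx=>Ax=>XRrx=>rRrx=>rArx=>rXRrrx=>rRRrrx=>rxRrrx=>rxxrrx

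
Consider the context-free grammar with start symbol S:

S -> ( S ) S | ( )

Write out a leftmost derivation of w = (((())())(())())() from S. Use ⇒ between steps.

S ⇒ (S)S ⇒ ((S)S)S ⇒ (((S)S)S)S ⇒ (((())S)S)S ⇒ (((())())S)S ⇒ (((())())(S)S)S ⇒ (((())())(())S)S ⇒ (((())())(())())S ⇒ (((())())(())())()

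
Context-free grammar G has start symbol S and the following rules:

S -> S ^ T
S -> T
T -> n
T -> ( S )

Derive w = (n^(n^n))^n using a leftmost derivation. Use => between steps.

S => S^T   [S -> S ^ T]
S^T => T^T   [S -> T]
T^T => (S)^T   [T -> ( S )]
(S)^T => (S^T)^T   [S -> S ^ T]
(S^T)^T => (T^T)^T   [S -> T]
(T^T)^T => (n^T)^T   [T -> n]
(n^T)^T => (n^(S))^T   [T -> ( S )]
(n^(S))^T => (n^(S^T))^T   [S -> S ^ T]
(n^(S^T))^T => (n^(T^T))^T   [S -> T]
(n^(T^T))^T => (n^(n^T))^T   [T -> n]
(n^(n^T))^T => (n^(n^n))^T   [T -> n]
(n^(n^n))^T => (n^(n^n))^n   [T -> n]

S => S^T => T^T => (S)^T => (S^T)^T => (T^T)^T => (n^T)^T => (n^(S))^T => (n^(S^T))^T => (n^(T^T))^T => (n^(n^T))^T => (n^(n^n))^T => (n^(n^n))^n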